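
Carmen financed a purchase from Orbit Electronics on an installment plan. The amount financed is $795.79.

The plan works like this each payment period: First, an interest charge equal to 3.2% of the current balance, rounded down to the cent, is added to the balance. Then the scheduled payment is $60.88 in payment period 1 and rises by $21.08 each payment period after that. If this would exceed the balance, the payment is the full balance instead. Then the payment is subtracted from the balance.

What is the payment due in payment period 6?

Payment period 1: opening $795.79; interest $25.46 → $821.25; payment $60.88; balance $760.37
Payment period 2: opening $760.37; interest $24.33 → $784.70; payment $81.96; balance $702.74
Payment period 3: opening $702.74; interest $22.48 → $725.22; payment $103.04; balance $622.18
Payment period 4: opening $622.18; interest $19.90 → $642.08; payment $124.12; balance $517.96
Payment period 5: opening $517.96; interest $16.57 → $534.53; payment $145.20; balance $389.33
Payment period 6: opening $389.33; interest $12.45 → $401.78; payment $166.28; balance $235.50

$166.28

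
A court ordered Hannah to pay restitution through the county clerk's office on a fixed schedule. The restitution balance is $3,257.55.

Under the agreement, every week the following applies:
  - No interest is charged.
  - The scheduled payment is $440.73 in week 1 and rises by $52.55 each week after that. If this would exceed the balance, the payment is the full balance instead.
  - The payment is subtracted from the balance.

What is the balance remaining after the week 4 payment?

$1,179.33

Week 1: opening $3,257.55; payment $440.73; balance $2,816.82
Week 2: opening $2,816.82; payment $493.28; balance $2,323.54
Week 3: opening $2,323.54; payment $545.83; balance $1,777.71
Week 4: opening $1,777.71; payment $598.38; balance $1,179.33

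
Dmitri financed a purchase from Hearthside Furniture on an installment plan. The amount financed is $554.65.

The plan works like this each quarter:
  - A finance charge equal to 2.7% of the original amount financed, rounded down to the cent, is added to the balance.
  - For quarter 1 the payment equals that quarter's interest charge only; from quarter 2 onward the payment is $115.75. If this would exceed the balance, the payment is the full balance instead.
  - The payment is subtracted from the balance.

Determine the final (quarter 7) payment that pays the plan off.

$65.72

Quarter 1: $554.65 +$14.97 interest = $569.62; pay $14.97 → $554.65
Quarter 2: $554.65 +$14.97 interest = $569.62; pay $115.75 → $453.87
Quarter 3: $453.87 +$14.97 interest = $468.84; pay $115.75 → $353.09
Quarter 4: $353.09 +$14.97 interest = $368.06; pay $115.75 → $252.31
Quarter 5: $252.31 +$14.97 interest = $267.28; pay $115.75 → $151.53
Quarter 6: $151.53 +$14.97 interest = $166.50; pay $115.75 → $50.75
Quarter 7: $50.75 +$14.97 interest = $65.72; pay $65.72 → $0.00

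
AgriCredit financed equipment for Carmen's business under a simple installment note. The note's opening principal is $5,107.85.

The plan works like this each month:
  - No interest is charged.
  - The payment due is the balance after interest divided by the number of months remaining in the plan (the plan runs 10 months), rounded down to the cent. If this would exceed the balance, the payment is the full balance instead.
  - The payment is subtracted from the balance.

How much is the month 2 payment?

Month 1: $5,107.85 − $510.78 → $4,597.07
Month 2: $4,597.07 − $510.78 → $4,086.29

$510.78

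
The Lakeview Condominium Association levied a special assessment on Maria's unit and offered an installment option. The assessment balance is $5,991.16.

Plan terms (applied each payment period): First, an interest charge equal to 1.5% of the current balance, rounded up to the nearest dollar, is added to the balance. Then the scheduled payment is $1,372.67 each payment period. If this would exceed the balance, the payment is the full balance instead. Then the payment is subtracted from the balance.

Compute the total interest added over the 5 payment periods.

$257.00

Payment period 1: $5,991.16 +$90.00 interest = $6,081.16; pay $1,372.67 → $4,708.49
Payment period 2: $4,708.49 +$71.00 interest = $4,779.49; pay $1,372.67 → $3,406.82
Payment period 3: $3,406.82 +$52.00 interest = $3,458.82; pay $1,372.67 → $2,086.15
Payment period 4: $2,086.15 +$32.00 interest = $2,118.15; pay $1,372.67 → $745.48
Payment period 5: $745.48 +$12.00 interest = $757.48; pay $757.48 → $0.00
Total interest: $90.00 + $71.00 + $52.00 + $32.00 + $12.00 = $257.00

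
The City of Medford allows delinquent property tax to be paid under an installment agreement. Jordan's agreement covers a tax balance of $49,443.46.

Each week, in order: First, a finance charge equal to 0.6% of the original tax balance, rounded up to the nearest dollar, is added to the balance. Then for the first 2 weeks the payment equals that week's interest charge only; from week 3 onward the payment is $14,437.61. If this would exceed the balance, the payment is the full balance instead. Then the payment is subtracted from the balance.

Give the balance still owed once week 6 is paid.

$0.00

Week 1: $49,443.46 +$297.00 interest = $49,740.46; pay $297.00 → $49,443.46
Week 2: $49,443.46 +$297.00 interest = $49,740.46; pay $297.00 → $49,443.46
Week 3: $49,443.46 +$297.00 interest = $49,740.46; pay $14,437.61 → $35,302.85
Week 4: $35,302.85 +$297.00 interest = $35,599.85; pay $14,437.61 → $21,162.24
Week 5: $21,162.24 +$297.00 interest = $21,459.24; pay $14,437.61 → $7,021.63
Week 6: $7,021.63 +$297.00 interest = $7,318.63; pay $7,318.63 → $0.00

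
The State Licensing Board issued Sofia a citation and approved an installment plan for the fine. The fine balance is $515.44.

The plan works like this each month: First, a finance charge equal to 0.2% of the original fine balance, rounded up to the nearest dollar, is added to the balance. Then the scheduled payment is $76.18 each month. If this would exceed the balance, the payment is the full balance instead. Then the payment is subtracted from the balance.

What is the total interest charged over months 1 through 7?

Month 1: opening $515.44; interest $2.00 → $517.44; payment $76.18; balance $441.26
Month 2: opening $441.26; interest $2.00 → $443.26; payment $76.18; balance $367.08
Month 3: opening $367.08; interest $2.00 → $369.08; payment $76.18; balance $292.90
Month 4: opening $292.90; interest $2.00 → $294.90; payment $76.18; balance $218.72
Month 5: opening $218.72; interest $2.00 → $220.72; payment $76.18; balance $144.54
Month 6: opening $144.54; interest $2.00 → $146.54; payment $76.18; balance $70.36
Month 7: opening $70.36; interest $2.00 → $72.36; payment $72.36; balance $0.00
Total interest: $2.00 + $2.00 + $2.00 + $2.00 + $2.00 + $2.00 + $2.00 = $14.00

$14.00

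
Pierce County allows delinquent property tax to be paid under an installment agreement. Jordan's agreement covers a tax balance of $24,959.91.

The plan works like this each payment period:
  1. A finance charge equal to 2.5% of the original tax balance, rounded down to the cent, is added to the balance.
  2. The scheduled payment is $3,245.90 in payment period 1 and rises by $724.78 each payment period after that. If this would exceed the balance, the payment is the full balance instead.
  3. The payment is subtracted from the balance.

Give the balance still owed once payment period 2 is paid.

Payment period 1: opening $24,959.91; interest $623.99 → $25,583.90; payment $3,245.90; balance $22,338.00
Payment period 2: opening $22,338.00; interest $623.99 → $22,961.99; payment $3,970.68; balance $18,991.31

$18,991.31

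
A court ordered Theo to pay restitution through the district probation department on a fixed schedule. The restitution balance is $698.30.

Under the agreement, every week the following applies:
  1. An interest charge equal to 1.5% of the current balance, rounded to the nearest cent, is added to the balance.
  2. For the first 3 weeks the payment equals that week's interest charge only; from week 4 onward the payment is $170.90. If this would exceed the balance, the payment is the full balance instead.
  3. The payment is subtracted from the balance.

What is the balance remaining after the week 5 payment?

Week 1: $698.30 +$10.47 interest = $708.77; pay $10.47 → $698.30
Week 2: $698.30 +$10.47 interest = $708.77; pay $10.47 → $698.30
Week 3: $698.30 +$10.47 interest = $708.77; pay $10.47 → $698.30
Week 4: $698.30 +$10.47 interest = $708.77; pay $170.90 → $537.87
Week 5: $537.87 +$8.07 interest = $545.94; pay $170.90 → $375.04

$375.04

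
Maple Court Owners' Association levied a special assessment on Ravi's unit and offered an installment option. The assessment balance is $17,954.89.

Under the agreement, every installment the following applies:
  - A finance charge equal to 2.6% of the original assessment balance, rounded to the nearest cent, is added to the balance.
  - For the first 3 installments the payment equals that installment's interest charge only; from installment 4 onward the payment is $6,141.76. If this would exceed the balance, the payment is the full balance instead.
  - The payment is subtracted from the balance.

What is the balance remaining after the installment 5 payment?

$6,605.03

Installment 1: opening $17,954.89; interest $466.83 → $18,421.72; payment $466.83; balance $17,954.89
Installment 2: opening $17,954.89; interest $466.83 → $18,421.72; payment $466.83; balance $17,954.89
Installment 3: opening $17,954.89; interest $466.83 → $18,421.72; payment $466.83; balance $17,954.89
Installment 4: opening $17,954.89; interest $466.83 → $18,421.72; payment $6,141.76; balance $12,279.96
Installment 5: opening $12,279.96; interest $466.83 → $12,746.79; payment $6,141.76; balance $6,605.03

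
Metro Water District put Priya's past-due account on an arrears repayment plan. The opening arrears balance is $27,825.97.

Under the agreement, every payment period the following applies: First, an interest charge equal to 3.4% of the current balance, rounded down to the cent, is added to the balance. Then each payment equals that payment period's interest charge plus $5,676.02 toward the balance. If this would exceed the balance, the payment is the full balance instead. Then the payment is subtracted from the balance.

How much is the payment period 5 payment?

$5,296.03

Payment period 1: opening $27,825.97; interest $946.08 → $28,772.05; payment $6,622.10; balance $22,149.95
Payment period 2: opening $22,149.95; interest $753.09 → $22,903.04; payment $6,429.11; balance $16,473.93
Payment period 3: opening $16,473.93; interest $560.11 → $17,034.04; payment $6,236.13; balance $10,797.91
Payment period 4: opening $10,797.91; interest $367.12 → $11,165.03; payment $6,043.14; balance $5,121.89
Payment period 5: opening $5,121.89; interest $174.14 → $5,296.03; payment $5,296.03; balance $0.00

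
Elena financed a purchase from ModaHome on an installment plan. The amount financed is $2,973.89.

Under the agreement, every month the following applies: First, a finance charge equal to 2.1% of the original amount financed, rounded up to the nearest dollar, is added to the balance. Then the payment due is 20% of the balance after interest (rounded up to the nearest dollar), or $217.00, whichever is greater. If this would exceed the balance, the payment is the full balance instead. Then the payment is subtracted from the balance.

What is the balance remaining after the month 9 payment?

$501.89

Month 1: opening $2,973.89; interest $63.00 → $3,036.89; payment $608.00; balance $2,428.89
Month 2: opening $2,428.89; interest $63.00 → $2,491.89; payment $499.00; balance $1,992.89
Month 3: opening $1,992.89; interest $63.00 → $2,055.89; payment $412.00; balance $1,643.89
Month 4: opening $1,643.89; interest $63.00 → $1,706.89; payment $342.00; balance $1,364.89
Month 5: opening $1,364.89; interest $63.00 → $1,427.89; payment $286.00; balance $1,141.89
Month 6: opening $1,141.89; interest $63.00 → $1,204.89; payment $241.00; balance $963.89
Month 7: opening $963.89; interest $63.00 → $1,026.89; payment $217.00; balance $809.89
Month 8: opening $809.89; interest $63.00 → $872.89; payment $217.00; balance $655.89
Month 9: opening $655.89; interest $63.00 → $718.89; payment $217.00; balance $501.89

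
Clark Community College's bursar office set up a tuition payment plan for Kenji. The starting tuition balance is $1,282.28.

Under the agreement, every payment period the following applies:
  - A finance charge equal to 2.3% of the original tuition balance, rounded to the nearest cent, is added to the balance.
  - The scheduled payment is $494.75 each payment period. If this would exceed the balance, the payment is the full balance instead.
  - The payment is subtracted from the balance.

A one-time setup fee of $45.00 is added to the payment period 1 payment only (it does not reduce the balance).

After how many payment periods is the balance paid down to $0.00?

# | Opening | Interest | Payment | Fee | End bal
1 | $1,282.28 | $29.49 | $494.75 | $45.00 | $817.02
2 | $817.02 | $29.49 | $494.75 | — | $351.76
3 | $351.76 | $29.49 | $381.25 | — | $0.00
Balance reaches $0.00 in payment period 3.

3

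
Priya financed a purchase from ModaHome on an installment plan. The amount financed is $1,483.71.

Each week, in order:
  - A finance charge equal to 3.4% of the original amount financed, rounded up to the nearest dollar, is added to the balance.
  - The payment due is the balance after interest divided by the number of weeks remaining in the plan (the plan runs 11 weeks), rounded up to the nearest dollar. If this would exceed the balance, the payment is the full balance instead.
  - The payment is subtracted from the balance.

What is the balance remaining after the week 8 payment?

Week 1: opening $1,483.71; interest $51.00 → $1,534.71; payment $140.00; balance $1,394.71
Week 2: opening $1,394.71; interest $51.00 → $1,445.71; payment $145.00; balance $1,300.71
Week 3: opening $1,300.71; interest $51.00 → $1,351.71; payment $151.00; balance $1,200.71
Week 4: opening $1,200.71; interest $51.00 → $1,251.71; payment $157.00; balance $1,094.71
Week 5: opening $1,094.71; interest $51.00 → $1,145.71; payment $164.00; balance $981.71
Week 6: opening $981.71; interest $51.00 → $1,032.71; payment $173.00; balance $859.71
Week 7: opening $859.71; interest $51.00 → $910.71; payment $183.00; balance $727.71
Week 8: opening $727.71; interest $51.00 → $778.71; payment $195.00; balance $583.71

$583.71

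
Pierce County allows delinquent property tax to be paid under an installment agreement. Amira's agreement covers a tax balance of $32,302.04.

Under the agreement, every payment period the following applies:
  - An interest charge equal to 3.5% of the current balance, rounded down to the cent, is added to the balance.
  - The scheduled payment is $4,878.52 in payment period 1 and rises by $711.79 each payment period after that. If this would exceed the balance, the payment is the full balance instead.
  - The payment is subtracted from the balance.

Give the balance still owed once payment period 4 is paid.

Payment period 1: opening $32,302.04; interest $1,130.57 → $33,432.61; payment $4,878.52; balance $28,554.09
Payment period 2: opening $28,554.09; interest $999.39 → $29,553.48; payment $5,590.31; balance $23,963.17
Payment period 3: opening $23,963.17; interest $838.71 → $24,801.88; payment $6,302.10; balance $18,499.78
Payment period 4: opening $18,499.78; interest $647.49 → $19,147.27; payment $7,013.89; balance $12,133.38

$12,133.38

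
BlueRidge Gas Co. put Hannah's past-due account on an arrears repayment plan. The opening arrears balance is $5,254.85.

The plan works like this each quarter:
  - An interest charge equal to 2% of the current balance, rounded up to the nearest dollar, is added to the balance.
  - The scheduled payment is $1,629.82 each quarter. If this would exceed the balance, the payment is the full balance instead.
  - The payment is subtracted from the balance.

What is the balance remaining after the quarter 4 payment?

$0.00

Quarter 1: $5,254.85 +$106.00 interest = $5,360.85; pay $1,629.82 → $3,731.03
Quarter 2: $3,731.03 +$75.00 interest = $3,806.03; pay $1,629.82 → $2,176.21
Quarter 3: $2,176.21 +$44.00 interest = $2,220.21; pay $1,629.82 → $590.39
Quarter 4: $590.39 +$12.00 interest = $602.39; pay $602.39 → $0.00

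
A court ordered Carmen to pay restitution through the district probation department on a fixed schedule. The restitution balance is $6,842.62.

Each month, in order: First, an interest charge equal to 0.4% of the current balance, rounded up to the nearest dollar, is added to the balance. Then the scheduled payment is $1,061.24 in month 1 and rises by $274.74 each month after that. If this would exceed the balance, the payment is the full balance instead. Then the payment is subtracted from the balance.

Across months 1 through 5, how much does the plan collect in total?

Month 1: $6,842.62 +$28.00 interest = $6,870.62; pay $1,061.24 → $5,809.38
Month 2: $5,809.38 +$24.00 interest = $5,833.38; pay $1,335.98 → $4,497.40
Month 3: $4,497.40 +$18.00 interest = $4,515.40; pay $1,610.72 → $2,904.68
Month 4: $2,904.68 +$12.00 interest = $2,916.68; pay $1,885.46 → $1,031.22
Month 5: $1,031.22 +$5.00 interest = $1,036.22; pay $1,036.22 → $0.00
Total paid: $6,929.62

$6,929.62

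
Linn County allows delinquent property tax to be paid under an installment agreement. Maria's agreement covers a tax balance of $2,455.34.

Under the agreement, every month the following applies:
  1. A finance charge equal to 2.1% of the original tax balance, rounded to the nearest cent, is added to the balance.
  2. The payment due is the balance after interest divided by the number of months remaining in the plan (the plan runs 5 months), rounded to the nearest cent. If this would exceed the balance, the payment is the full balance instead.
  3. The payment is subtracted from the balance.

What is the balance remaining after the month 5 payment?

Month 1: $2,455.34 +$51.56 interest = $2,506.90; pay $501.38 → $2,005.52
Month 2: $2,005.52 +$51.56 interest = $2,057.08; pay $514.27 → $1,542.81
Month 3: $1,542.81 +$51.56 interest = $1,594.37; pay $531.46 → $1,062.91
Month 4: $1,062.91 +$51.56 interest = $1,114.47; pay $557.24 → $557.23
Month 5: $557.23 +$51.56 interest = $608.79; pay $608.79 → $0.00

$0.00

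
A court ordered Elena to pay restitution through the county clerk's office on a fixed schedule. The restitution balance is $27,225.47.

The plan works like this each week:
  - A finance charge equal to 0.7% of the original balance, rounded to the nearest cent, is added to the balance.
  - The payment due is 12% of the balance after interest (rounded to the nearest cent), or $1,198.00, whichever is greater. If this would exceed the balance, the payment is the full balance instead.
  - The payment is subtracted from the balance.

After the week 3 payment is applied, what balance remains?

$18,998.57

# | Opening | Interest | Payment | End bal
1 | $27,225.47 | $190.58 | $3,289.93 | $24,126.12
2 | $24,126.12 | $190.58 | $2,918.00 | $21,398.70
3 | $21,398.70 | $190.58 | $2,590.71 | $18,998.57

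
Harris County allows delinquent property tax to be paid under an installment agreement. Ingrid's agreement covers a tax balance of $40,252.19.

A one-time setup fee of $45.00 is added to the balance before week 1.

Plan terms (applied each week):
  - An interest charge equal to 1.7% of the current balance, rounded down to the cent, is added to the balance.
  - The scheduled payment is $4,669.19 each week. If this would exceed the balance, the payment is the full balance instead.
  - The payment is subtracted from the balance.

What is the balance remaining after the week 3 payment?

Week 1: $40,297.19 +$685.05 interest = $40,982.24; pay $4,669.19 → $36,313.05
Week 2: $36,313.05 +$617.32 interest = $36,930.37; pay $4,669.19 → $32,261.18
Week 3: $32,261.18 +$548.44 interest = $32,809.62; pay $4,669.19 → $28,140.43

$28,140.43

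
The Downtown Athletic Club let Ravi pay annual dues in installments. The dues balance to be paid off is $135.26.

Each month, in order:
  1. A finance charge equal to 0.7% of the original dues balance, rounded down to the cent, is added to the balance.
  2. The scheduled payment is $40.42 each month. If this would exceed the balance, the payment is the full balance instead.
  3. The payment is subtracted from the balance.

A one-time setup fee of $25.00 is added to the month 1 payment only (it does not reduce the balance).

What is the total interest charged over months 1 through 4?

$3.76

Month 1: opening $135.26; interest $0.94 → $136.20; payment $40.42 (+ $25.00 fee); balance $95.78
Month 2: opening $95.78; interest $0.94 → $96.72; payment $40.42; balance $56.30
Month 3: opening $56.30; interest $0.94 → $57.24; payment $40.42; balance $16.82
Month 4: opening $16.82; interest $0.94 → $17.76; payment $17.76; balance $0.00
Total interest: $0.94 + $0.94 + $0.94 + $0.94 = $3.76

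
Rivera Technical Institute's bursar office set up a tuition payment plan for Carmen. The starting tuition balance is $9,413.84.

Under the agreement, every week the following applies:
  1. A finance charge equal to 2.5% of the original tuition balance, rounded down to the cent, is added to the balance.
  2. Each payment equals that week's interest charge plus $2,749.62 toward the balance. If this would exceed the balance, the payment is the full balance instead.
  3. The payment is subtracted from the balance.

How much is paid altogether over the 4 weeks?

# | Opening | Interest | Payment | End bal
1 | $9,413.84 | $235.34 | $2,984.96 | $6,664.22
2 | $6,664.22 | $235.34 | $2,984.96 | $3,914.60
3 | $3,914.60 | $235.34 | $2,984.96 | $1,164.98
4 | $1,164.98 | $235.34 | $1,400.32 | $0.00
Total paid: $10,355.20

$10,355.20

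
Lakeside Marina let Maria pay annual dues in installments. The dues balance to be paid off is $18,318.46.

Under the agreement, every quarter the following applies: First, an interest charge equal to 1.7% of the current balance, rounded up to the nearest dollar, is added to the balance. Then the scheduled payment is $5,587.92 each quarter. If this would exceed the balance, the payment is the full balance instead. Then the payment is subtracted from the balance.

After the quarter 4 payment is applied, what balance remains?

$0.00

Quarter 1: opening $18,318.46; interest $312.00 → $18,630.46; payment $5,587.92; balance $13,042.54
Quarter 2: opening $13,042.54; interest $222.00 → $13,264.54; payment $5,587.92; balance $7,676.62
Quarter 3: opening $7,676.62; interest $131.00 → $7,807.62; payment $5,587.92; balance $2,219.70
Quarter 4: opening $2,219.70; interest $38.00 → $2,257.70; payment $2,257.70; balance $0.00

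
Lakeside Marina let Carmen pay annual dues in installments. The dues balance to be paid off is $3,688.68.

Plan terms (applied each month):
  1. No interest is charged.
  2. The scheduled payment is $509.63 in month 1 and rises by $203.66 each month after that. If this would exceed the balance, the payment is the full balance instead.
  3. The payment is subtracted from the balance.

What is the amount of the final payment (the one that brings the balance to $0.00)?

$428.20

Month 1: opening $3,688.68; payment $509.63; balance $3,179.05
Month 2: opening $3,179.05; payment $713.29; balance $2,465.76
Month 3: opening $2,465.76; payment $916.95; balance $1,548.81
Month 4: opening $1,548.81; payment $1,120.61; balance $428.20
Month 5: opening $428.20; payment $428.20; balance $0.00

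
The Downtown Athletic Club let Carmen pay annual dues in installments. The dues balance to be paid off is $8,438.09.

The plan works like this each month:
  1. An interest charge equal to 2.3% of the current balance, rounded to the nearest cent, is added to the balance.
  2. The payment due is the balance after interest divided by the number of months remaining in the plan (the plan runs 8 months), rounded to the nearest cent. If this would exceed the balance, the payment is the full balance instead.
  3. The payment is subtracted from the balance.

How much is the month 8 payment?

$1,265.20

# | Opening | Interest | Payment | End bal
1 | $8,438.09 | $194.08 | $1,079.02 | $7,553.15
2 | $7,553.15 | $173.72 | $1,103.84 | $6,623.03
3 | $6,623.03 | $152.33 | $1,129.23 | $5,646.13
4 | $5,646.13 | $129.86 | $1,155.20 | $4,620.79
5 | $4,620.79 | $106.28 | $1,181.77 | $3,545.30
6 | $3,545.30 | $81.54 | $1,208.95 | $2,417.89
7 | $2,417.89 | $55.61 | $1,236.75 | $1,236.75
8 | $1,236.75 | $28.45 | $1,265.20 | $0.00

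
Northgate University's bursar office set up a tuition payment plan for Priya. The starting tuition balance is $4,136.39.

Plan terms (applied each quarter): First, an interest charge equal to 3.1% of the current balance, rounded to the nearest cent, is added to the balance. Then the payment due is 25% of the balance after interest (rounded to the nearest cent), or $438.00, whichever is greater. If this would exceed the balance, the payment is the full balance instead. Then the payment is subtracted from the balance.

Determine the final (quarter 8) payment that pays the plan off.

$273.67

Quarter 1: $4,136.39 +$128.23 interest = $4,264.62; pay $1,066.16 → $3,198.46
Quarter 2: $3,198.46 +$99.15 interest = $3,297.61; pay $824.40 → $2,473.21
Quarter 3: $2,473.21 +$76.67 interest = $2,549.88; pay $637.47 → $1,912.41
Quarter 4: $1,912.41 +$59.28 interest = $1,971.69; pay $492.92 → $1,478.77
Quarter 5: $1,478.77 +$45.84 interest = $1,524.61; pay $438.00 → $1,086.61
Quarter 6: $1,086.61 +$33.68 interest = $1,120.29; pay $438.00 → $682.29
Quarter 7: $682.29 +$21.15 interest = $703.44; pay $438.00 → $265.44
Quarter 8: $265.44 +$8.23 interest = $273.67; pay $273.67 → $0.00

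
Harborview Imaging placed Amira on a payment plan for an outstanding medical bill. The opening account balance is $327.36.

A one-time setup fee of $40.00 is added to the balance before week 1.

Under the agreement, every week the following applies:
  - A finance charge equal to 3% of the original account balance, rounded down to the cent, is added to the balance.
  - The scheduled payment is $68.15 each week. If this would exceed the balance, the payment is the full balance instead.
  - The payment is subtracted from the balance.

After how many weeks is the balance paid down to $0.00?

7

Week 1: $367.36 +$9.82 interest = $377.18; pay $68.15 → $309.03
Week 2: $309.03 +$9.82 interest = $318.85; pay $68.15 → $250.70
Week 3: $250.70 +$9.82 interest = $260.52; pay $68.15 → $192.37
Week 4: $192.37 +$9.82 interest = $202.19; pay $68.15 → $134.04
Week 5: $134.04 +$9.82 interest = $143.86; pay $68.15 → $75.71
Week 6: $75.71 +$9.82 interest = $85.53; pay $68.15 → $17.38
Week 7: $17.38 +$9.82 interest = $27.20; pay $27.20 → $0.00
Balance reaches $0.00 in week 7.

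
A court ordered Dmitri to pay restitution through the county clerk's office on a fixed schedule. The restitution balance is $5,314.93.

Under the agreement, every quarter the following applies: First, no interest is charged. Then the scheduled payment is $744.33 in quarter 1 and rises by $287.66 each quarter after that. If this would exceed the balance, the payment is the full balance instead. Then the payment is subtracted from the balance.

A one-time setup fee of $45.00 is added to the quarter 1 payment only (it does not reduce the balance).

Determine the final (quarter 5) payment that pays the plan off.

$611.65

# | Opening | Payment | Fee | End bal
1 | $5,314.93 | $744.33 | $45.00 | $4,570.60
2 | $4,570.60 | $1,031.99 | — | $3,538.61
3 | $3,538.61 | $1,319.65 | — | $2,218.96
4 | $2,218.96 | $1,607.31 | — | $611.65
5 | $611.65 | $611.65 | — | $0.00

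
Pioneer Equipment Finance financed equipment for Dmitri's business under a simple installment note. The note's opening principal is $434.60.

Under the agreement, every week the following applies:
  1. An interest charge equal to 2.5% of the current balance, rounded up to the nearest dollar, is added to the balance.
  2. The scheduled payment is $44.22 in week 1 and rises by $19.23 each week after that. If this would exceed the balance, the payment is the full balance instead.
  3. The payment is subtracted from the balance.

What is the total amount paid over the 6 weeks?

$479.60

Week 1: $434.60 +$11.00 interest = $445.60; pay $44.22 → $401.38
Week 2: $401.38 +$11.00 interest = $412.38; pay $63.45 → $348.93
Week 3: $348.93 +$9.00 interest = $357.93; pay $82.68 → $275.25
Week 4: $275.25 +$7.00 interest = $282.25; pay $101.91 → $180.34
Week 5: $180.34 +$5.00 interest = $185.34; pay $121.14 → $64.20
Week 6: $64.20 +$2.00 interest = $66.20; pay $66.20 → $0.00
Total paid: $479.60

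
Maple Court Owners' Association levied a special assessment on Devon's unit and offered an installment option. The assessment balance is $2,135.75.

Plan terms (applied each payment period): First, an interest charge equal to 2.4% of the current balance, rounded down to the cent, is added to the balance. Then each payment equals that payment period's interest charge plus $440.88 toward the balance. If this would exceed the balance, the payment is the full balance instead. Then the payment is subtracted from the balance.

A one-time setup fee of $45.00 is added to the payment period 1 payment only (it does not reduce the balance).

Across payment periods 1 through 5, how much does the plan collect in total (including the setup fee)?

Payment period 1: opening $2,135.75; interest $51.25 → $2,187.00; payment $492.13 (+ $45.00 fee); balance $1,694.87
Payment period 2: opening $1,694.87; interest $40.67 → $1,735.54; payment $481.55; balance $1,253.99
Payment period 3: opening $1,253.99; interest $30.09 → $1,284.08; payment $470.97; balance $813.11
Payment period 4: opening $813.11; interest $19.51 → $832.62; payment $460.39; balance $372.23
Payment period 5: opening $372.23; interest $8.93 → $381.16; payment $381.16; balance $0.00
Total paid: $2,331.20

$2,331.20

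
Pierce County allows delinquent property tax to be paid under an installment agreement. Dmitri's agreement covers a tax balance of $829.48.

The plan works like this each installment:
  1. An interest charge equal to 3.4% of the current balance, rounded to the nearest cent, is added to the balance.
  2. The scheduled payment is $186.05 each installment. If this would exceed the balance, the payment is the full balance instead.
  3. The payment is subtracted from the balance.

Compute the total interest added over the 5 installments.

$85.50

# | Opening | Interest | Payment | End bal
1 | $829.48 | $28.20 | $186.05 | $671.63
2 | $671.63 | $22.84 | $186.05 | $508.42
3 | $508.42 | $17.29 | $186.05 | $339.66
4 | $339.66 | $11.55 | $186.05 | $165.16
5 | $165.16 | $5.62 | $170.78 | $0.00
Total interest: $28.20 + $22.84 + $17.29 + $11.55 + $5.62 = $85.50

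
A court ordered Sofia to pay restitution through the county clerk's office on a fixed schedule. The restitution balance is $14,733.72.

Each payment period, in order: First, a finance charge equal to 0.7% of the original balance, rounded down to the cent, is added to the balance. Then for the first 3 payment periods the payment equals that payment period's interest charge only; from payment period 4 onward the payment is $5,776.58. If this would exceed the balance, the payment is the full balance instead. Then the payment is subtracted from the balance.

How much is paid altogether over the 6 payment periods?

$15,352.50

Payment period 1: $14,733.72 +$103.13 interest = $14,836.85; pay $103.13 → $14,733.72
Payment period 2: $14,733.72 +$103.13 interest = $14,836.85; pay $103.13 → $14,733.72
Payment period 3: $14,733.72 +$103.13 interest = $14,836.85; pay $103.13 → $14,733.72
Payment period 4: $14,733.72 +$103.13 interest = $14,836.85; pay $5,776.58 → $9,060.27
Payment period 5: $9,060.27 +$103.13 interest = $9,163.40; pay $5,776.58 → $3,386.82
Payment period 6: $3,386.82 +$103.13 interest = $3,489.95; pay $3,489.95 → $0.00
Total paid: $15,352.50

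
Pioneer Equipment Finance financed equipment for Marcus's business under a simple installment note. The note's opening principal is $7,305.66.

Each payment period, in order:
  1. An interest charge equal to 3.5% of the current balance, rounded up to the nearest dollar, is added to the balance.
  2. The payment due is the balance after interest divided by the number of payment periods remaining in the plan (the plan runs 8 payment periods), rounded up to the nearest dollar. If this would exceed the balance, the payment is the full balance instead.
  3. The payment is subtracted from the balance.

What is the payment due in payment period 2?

$979.00

Payment period 1: opening $7,305.66; interest $256.00 → $7,561.66; payment $946.00; balance $6,615.66
Payment period 2: opening $6,615.66; interest $232.00 → $6,847.66; payment $979.00; balance $5,868.66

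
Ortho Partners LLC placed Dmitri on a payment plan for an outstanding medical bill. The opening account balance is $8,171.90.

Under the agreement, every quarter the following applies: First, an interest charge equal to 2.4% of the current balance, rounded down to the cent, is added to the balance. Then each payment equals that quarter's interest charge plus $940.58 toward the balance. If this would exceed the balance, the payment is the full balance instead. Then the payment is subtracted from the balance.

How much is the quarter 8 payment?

Quarter 1: opening $8,171.90; interest $196.12 → $8,368.02; payment $1,136.70; balance $7,231.32
Quarter 2: opening $7,231.32; interest $173.55 → $7,404.87; payment $1,114.13; balance $6,290.74
Quarter 3: opening $6,290.74; interest $150.97 → $6,441.71; payment $1,091.55; balance $5,350.16
Quarter 4: opening $5,350.16; interest $128.40 → $5,478.56; payment $1,068.98; balance $4,409.58
Quarter 5: opening $4,409.58; interest $105.82 → $4,515.40; payment $1,046.40; balance $3,469.00
Quarter 6: opening $3,469.00; interest $83.25 → $3,552.25; payment $1,023.83; balance $2,528.42
Quarter 7: opening $2,528.42; interest $60.68 → $2,589.10; payment $1,001.26; balance $1,587.84
Quarter 8: opening $1,587.84; interest $38.10 → $1,625.94; payment $978.68; balance $647.26

$978.68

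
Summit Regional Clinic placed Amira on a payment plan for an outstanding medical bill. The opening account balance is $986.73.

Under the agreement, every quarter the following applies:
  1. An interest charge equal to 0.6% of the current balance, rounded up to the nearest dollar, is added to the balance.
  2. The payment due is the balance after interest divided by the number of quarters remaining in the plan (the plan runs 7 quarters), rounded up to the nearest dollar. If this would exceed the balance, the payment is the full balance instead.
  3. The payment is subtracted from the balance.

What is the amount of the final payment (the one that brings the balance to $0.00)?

$146.73

Quarter 1: $986.73 +$6.00 interest = $992.73; pay $142.00 → $850.73
Quarter 2: $850.73 +$6.00 interest = $856.73; pay $143.00 → $713.73
Quarter 3: $713.73 +$5.00 interest = $718.73; pay $144.00 → $574.73
Quarter 4: $574.73 +$4.00 interest = $578.73; pay $145.00 → $433.73
Quarter 5: $433.73 +$3.00 interest = $436.73; pay $146.00 → $290.73
Quarter 6: $290.73 +$2.00 interest = $292.73; pay $147.00 → $145.73
Quarter 7: $145.73 +$1.00 interest = $146.73; pay $146.73 → $0.00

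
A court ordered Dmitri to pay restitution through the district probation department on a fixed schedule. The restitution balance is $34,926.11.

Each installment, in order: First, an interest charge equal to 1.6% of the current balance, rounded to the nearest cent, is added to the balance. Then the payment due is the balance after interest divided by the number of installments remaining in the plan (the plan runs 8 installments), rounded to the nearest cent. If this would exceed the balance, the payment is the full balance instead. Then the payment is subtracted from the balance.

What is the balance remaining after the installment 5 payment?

$14,179.14

# | Opening | Interest | Payment | End bal
1 | $34,926.11 | $558.82 | $4,435.62 | $31,049.31
2 | $31,049.31 | $496.79 | $4,506.59 | $27,039.51
3 | $27,039.51 | $432.63 | $4,578.69 | $22,893.45
4 | $22,893.45 | $366.30 | $4,651.95 | $18,607.80
5 | $18,607.80 | $297.72 | $4,726.38 | $14,179.14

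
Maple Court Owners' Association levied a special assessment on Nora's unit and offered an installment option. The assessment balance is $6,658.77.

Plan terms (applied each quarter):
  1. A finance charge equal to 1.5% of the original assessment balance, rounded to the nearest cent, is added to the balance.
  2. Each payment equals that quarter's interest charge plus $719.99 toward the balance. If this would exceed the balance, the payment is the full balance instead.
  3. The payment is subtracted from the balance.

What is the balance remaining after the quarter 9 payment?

Quarter 1: opening $6,658.77; interest $99.88 → $6,758.65; payment $819.87; balance $5,938.78
Quarter 2: opening $5,938.78; interest $99.88 → $6,038.66; payment $819.87; balance $5,218.79
Quarter 3: opening $5,218.79; interest $99.88 → $5,318.67; payment $819.87; balance $4,498.80
Quarter 4: opening $4,498.80; interest $99.88 → $4,598.68; payment $819.87; balance $3,778.81
Quarter 5: opening $3,778.81; interest $99.88 → $3,878.69; payment $819.87; balance $3,058.82
Quarter 6: opening $3,058.82; interest $99.88 → $3,158.70; payment $819.87; balance $2,338.83
Quarter 7: opening $2,338.83; interest $99.88 → $2,438.71; payment $819.87; balance $1,618.84
Quarter 8: opening $1,618.84; interest $99.88 → $1,718.72; payment $819.87; balance $898.85
Quarter 9: opening $898.85; interest $99.88 → $998.73; payment $819.87; balance $178.86

$178.86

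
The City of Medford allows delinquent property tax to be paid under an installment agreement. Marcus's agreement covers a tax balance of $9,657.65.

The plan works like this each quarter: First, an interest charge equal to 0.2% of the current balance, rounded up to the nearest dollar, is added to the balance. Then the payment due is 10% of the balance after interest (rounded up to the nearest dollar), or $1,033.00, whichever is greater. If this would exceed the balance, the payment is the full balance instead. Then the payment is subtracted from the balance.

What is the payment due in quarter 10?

$468.65

# | Opening | Interest | Payment | End bal
1 | $9,657.65 | $20.00 | $1,033.00 | $8,644.65
2 | $8,644.65 | $18.00 | $1,033.00 | $7,629.65
3 | $7,629.65 | $16.00 | $1,033.00 | $6,612.65
4 | $6,612.65 | $14.00 | $1,033.00 | $5,593.65
5 | $5,593.65 | $12.00 | $1,033.00 | $4,572.65
6 | $4,572.65 | $10.00 | $1,033.00 | $3,549.65
7 | $3,549.65 | $8.00 | $1,033.00 | $2,524.65
8 | $2,524.65 | $6.00 | $1,033.00 | $1,497.65
9 | $1,497.65 | $3.00 | $1,033.00 | $467.65
10 | $467.65 | $1.00 | $468.65 | $0.00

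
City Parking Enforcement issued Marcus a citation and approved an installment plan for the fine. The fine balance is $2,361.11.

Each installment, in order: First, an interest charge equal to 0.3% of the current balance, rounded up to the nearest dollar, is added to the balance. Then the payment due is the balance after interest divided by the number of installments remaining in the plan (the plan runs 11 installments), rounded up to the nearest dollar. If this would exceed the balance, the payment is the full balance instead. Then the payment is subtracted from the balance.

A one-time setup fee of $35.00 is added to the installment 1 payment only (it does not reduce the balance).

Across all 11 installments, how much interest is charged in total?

$48.00

# | Opening | Interest | Payment | Fee | End bal
1 | $2,361.11 | $8.00 | $216.00 | $35.00 | $2,153.11
2 | $2,153.11 | $7.00 | $217.00 | — | $1,943.11
3 | $1,943.11 | $6.00 | $217.00 | — | $1,732.11
4 | $1,732.11 | $6.00 | $218.00 | — | $1,520.11
5 | $1,520.11 | $5.00 | $218.00 | — | $1,307.11
6 | $1,307.11 | $4.00 | $219.00 | — | $1,092.11
7 | $1,092.11 | $4.00 | $220.00 | — | $876.11
8 | $876.11 | $3.00 | $220.00 | — | $659.11
9 | $659.11 | $2.00 | $221.00 | — | $440.11
10 | $440.11 | $2.00 | $222.00 | — | $220.11
11 | $220.11 | $1.00 | $221.11 | — | $0.00
Total interest: $8.00 + $7.00 + $6.00 + $6.00 + $5.00 + $4.00 + $4.00 + $3.00 + $2.00 + $2.00 + $1.00 = $48.00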